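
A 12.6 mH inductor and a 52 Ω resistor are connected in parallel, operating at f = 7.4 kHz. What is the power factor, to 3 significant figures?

ω = 2πf = 46500 rad/s
X_L = ωL = 586 Ω
Parallel: admittances add. Y = 1/R + 1/(jωL)
Y = (0.0192 − j0.00171) S
|Y| = 0.0193 S → |Z| = 1/|Y| = 51.8 Ω, ∠Z = −∠Y = 5.07°
cos φ = cos(5.07°) = 0.996

0.996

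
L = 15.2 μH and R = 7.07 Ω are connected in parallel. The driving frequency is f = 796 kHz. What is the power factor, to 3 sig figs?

0.996

ω = 2πf = 5.001e+06 rad/s
X_L = ωL = 76.0 Ω
Parallel: admittances add. Y = 1/R + 1/(jωL)
Y = (0.141 − j0.0132) S
|Y| = 0.142 S → |Z| = 1/|Y| = 7.04 Ω, ∠Z = −∠Y = 5.31°
cos φ = cos(5.31°) = 0.996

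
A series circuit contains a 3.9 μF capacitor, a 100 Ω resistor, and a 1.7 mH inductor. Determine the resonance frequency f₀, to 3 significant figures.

ω₀ = 1/√(LC) = 1/√(0.0017 × 3.9e-06) = 12280 rad/s
f₀ = ω₀/(2π) = 1.95 kHz

1.95 kHz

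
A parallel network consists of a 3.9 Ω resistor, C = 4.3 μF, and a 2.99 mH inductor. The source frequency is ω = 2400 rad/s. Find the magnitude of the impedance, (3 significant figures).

3.48 Ω

X_L = ωL = 7.18 Ω
X_C = 1/(ωC) = 96.9 Ω
Parallel: admittances add. Y = 1/R + 1/(jωL) + jωC
Y = (0.256 − j0.129) S
|Y| = 0.287 S → |Z| = 1/|Y| = 3.48 Ω, ∠Z = −∠Y = 26.7°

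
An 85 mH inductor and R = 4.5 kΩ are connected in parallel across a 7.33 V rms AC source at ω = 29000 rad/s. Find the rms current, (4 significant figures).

3.391 mA

X_L = ωL = 2465 Ω
Parallel: admittances add. Y = 1/R + 1/(jωL)
Y = (0.0002222 − j0.0004057) S
|Y| = 0.0004626 S → |Z| = 1/|Y| = 2162 Ω, ∠Z = −∠Y = 61.29°
I = V/|Z| = 7.33/2162 = 3.391 mA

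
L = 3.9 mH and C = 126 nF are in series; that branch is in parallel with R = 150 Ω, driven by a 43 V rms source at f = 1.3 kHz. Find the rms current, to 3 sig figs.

290 mA

ω = 2πf = 8168 rad/s
X_L = ωL = 31.9 Ω
X_C = 1/(ωC) = 972 Ω
Branch 1: Z₁ = R = 150 Ω
Branch 2 (series LC): Z₂ = j(X_L − X_C) = −j940 Ω
Parallel: Z = Z₁Z₂/(Z₁+Z₂), |Z| = 148 Ω, ∠Z = -9.07°
I = V/|Z| = 43/148 = 290 mA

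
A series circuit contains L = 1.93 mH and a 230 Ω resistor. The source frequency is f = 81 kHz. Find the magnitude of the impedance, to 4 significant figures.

1009 Ω

ω = 2πf = 508900 rad/s
X_L = ωL = 982.3 Ω
Z = 230.0 + j982.3 Ω
|Z| = √(230.0² + 982.3²) = 1009 Ω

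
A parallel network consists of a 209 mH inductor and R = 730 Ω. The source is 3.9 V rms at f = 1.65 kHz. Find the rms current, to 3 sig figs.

5.64 mA

ω = 2πf = 10370 rad/s
X_L = ωL = 2170 Ω
Parallel: admittances add. Y = 1/R + 1/(jωL)
Y = (0.00137 − j0.000462) S
|Y| = 0.00145 S → |Z| = 1/|Y| = 692 Ω, ∠Z = −∠Y = 18.6°
I = V/|Z| = 3.9/692 = 5.64 mA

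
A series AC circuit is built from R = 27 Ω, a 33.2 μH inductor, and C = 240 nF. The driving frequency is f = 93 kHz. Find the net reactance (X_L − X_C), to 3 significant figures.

12.3 Ω

ω = 2πf = 584300 rad/s
X_L = ωL = 19.4 Ω
X_C = 1/(ωC) = 7.13 Ω
X = 19.4 − 7.13 = 12.3 Ω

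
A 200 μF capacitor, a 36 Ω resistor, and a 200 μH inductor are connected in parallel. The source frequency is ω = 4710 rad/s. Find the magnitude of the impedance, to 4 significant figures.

X_L = ωL = 0.9420 Ω
X_C = 1/(ωC) = 1.062 Ω
Parallel: admittances add. Y = 1/R + 1/(jωL) + jωC
Y = (0.02778 − j0.1196) S
|Y| = 0.1228 S → |Z| = 1/|Y| = 8.146 Ω, ∠Z = −∠Y = 76.92°

8.146 Ω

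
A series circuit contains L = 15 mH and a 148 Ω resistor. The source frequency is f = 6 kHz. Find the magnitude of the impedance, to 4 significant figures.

584.5 Ω

ω = 2πf = 37700 rad/s
X_L = ωL = 565.5 Ω
Z = 148.0 + j565.5 Ω
|Z| = √(148.0² + 565.5²) = 584.5 Ω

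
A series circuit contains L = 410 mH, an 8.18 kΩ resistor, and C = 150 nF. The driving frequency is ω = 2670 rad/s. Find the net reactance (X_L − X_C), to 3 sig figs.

X_L = ωL = 1090 Ω
X_C = 1/(ωC) = 2500 Ω
X = 1090 − 2500 = -1400 Ω

-1400 Ω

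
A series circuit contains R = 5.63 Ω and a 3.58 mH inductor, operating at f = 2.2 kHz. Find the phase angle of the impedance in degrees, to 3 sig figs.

83.5°

ω = 2πf = 13820 rad/s
X_L = ωL = 49.5 Ω
Z = 5.63 + j49.5 Ω
|Z| = √(5.63² + 49.5²) = 49.8 Ω
∠Z = arctan(49.5/5.63) = 83.5°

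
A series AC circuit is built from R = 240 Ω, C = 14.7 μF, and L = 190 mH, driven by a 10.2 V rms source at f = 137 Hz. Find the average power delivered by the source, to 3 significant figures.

ω = 2πf = 860.8 rad/s
X_L = ωL = 164 Ω
X_C = 1/(ωC) = 79.0 Ω
Net reactance X = X_L − X_C = 84.5 Ω
Z = 240 + j84.5 Ω
|Z| = √(240² + 84.5²) = 254 Ω
∠Z = arctan(84.5/240) = 19.4°
I = V/|Z| = 40.1 mA
P = VI cos φ = 10.2 × 0.0401 × cos(19.4°) = 386 mW

386 mW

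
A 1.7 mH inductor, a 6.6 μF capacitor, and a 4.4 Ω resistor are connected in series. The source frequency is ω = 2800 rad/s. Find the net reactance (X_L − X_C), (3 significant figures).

-49.4 Ω

X_L = ωL = 4.76 Ω
X_C = 1/(ωC) = 54.1 Ω
X = 4.76 − 54.1 = -49.4 Ω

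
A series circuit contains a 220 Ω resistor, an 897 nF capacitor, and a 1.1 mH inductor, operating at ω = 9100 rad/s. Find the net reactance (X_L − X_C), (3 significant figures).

X_L = ωL = 10.0 Ω
X_C = 1/(ωC) = 123 Ω
X = 10.0 − 123 = -112 Ω

-112 Ω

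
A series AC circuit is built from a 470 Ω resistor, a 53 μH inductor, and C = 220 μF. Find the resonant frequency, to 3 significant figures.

1.47 kHz

ω₀ = 1/√(LC) = 1/√(5.3e-05 × 0.00022) = 9261 rad/s
f₀ = ω₀/(2π) = 1.47 kHz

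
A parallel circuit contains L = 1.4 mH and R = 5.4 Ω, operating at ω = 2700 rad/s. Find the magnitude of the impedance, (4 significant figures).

3.097 Ω

X_L = ωL = 3.780 Ω
Parallel: admittances add. Y = 1/R + 1/(jωL)
Y = (0.1852 − j0.2646) S
|Y| = 0.3229 S → |Z| = 1/|Y| = 3.097 Ω, ∠Z = −∠Y = 55.01°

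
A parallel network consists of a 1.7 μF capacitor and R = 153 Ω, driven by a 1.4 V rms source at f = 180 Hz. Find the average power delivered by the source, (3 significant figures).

ω = 2πf = 1131 rad/s
X_C = 1/(ωC) = 520 Ω
Parallel: admittances add. Y = 1/R + jωC
Y = (0.00654 + j0.00192) S
|Y| = 0.00681 S → |Z| = 1/|Y| = 147 Ω, ∠Z = −∠Y = -16.4°
I = V/|Z| = 9.54 mA
P = VI cos φ = 1.4 × 0.00954 × cos(-16.4°) = 12.8 mW

12.8 mW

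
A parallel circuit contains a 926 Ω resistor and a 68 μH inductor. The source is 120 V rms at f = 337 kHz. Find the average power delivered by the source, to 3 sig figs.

15.6 W

ω = 2πf = 2.117e+06 rad/s
X_L = ωL = 144 Ω
Parallel: admittances add. Y = 1/R + 1/(jωL)
Y = (0.00108 − j0.00695) S
|Y| = 0.00703 S → |Z| = 1/|Y| = 142 Ω, ∠Z = −∠Y = 81.2°
I = V/|Z| = 843 mA
P = VI cos φ = 120 × 0.843 × cos(81.2°) = 15.6 W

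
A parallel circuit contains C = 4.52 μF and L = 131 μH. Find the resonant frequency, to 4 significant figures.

6.541 kHz

ω₀ = 1/√(LC) = 1/√(0.000131 × 4.52e-06) = 41100 rad/s
f₀ = ω₀/(2π) = 6.541 kHz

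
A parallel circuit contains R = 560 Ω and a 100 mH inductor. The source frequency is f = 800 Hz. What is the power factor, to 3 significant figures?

0.668

ω = 2πf = 5027 rad/s
X_L = ωL = 503 Ω
Parallel: admittances add. Y = 1/R + 1/(jωL)
Y = (0.00179 − j0.00199) S
|Y| = 0.00267 S → |Z| = 1/|Y| = 374 Ω, ∠Z = −∠Y = 48.1°
cos φ = cos(48.1°) = 0.668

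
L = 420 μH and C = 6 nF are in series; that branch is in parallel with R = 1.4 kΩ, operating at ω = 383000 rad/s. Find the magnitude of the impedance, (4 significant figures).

269.2 Ω

X_L = ωL = 160.9 Ω
X_C = 1/(ωC) = 435.2 Ω
Branch 1: Z₁ = R = 1400 Ω
Branch 2 (series LC): Z₂ = j(X_L − X_C) = −j274.3 Ω
Parallel: Z = Z₁Z₂/(Z₁+Z₂), |Z| = 269.2 Ω, ∠Z = -78.91°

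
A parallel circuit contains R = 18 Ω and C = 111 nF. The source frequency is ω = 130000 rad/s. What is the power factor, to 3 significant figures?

0.968

X_C = 1/(ωC) = 69.3 Ω
Parallel: admittances add. Y = 1/R + jωC
Y = (0.0556 + j0.0144) S
|Y| = 0.0574 S → |Z| = 1/|Y| = 17.4 Ω, ∠Z = −∠Y = -14.6°
cos φ = cos(-14.6°) = 0.968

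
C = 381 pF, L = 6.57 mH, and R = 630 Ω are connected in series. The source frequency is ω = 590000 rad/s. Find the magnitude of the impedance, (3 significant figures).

X_L = ωL = 3880 Ω
X_C = 1/(ωC) = 4450 Ω
Net reactance X = X_L − X_C = -572 Ω
Z = 630 − j572 Ω
|Z| = √(630² + 572²) = 851 Ω

851 Ω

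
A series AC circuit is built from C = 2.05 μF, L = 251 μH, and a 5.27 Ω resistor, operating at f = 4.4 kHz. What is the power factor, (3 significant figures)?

ω = 2πf = 27650 rad/s
X_L = ωL = 6.94 Ω
X_C = 1/(ωC) = 17.6 Ω
Net reactance X = X_L − X_C = -10.7 Ω
Z = 5.27 − j10.7 Ω
|Z| = √(5.27² + 10.7²) = 11.9 Ω
∠Z = arctan(-10.7/5.27) = -63.8°
cos φ = cos(-63.8°) = 0.442

0.442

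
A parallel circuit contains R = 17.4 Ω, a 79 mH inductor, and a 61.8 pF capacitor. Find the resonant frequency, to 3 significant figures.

ω₀ = 1/√(LC) = 1/√(0.079 × 6.18e-11) = 452600 rad/s
f₀ = ω₀/(2π) = 72.0 kHz

72.0 kHz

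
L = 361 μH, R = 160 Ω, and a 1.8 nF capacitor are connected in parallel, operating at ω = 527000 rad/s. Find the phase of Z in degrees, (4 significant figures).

34.58°

X_L = ωL = 190.2 Ω
X_C = 1/(ωC) = 1054 Ω
Parallel: admittances add. Y = 1/R + 1/(jωL) + jωC
Y = (0.006250 − j0.004308) S
|Y| = 0.007591 S → |Z| = 1/|Y| = 131.7 Ω, ∠Z = −∠Y = 34.58°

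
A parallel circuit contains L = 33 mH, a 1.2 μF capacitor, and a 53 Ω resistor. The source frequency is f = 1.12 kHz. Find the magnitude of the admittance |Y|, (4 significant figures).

19.32 mS

ω = 2πf = 7037 rad/s
X_L = ωL = 232.2 Ω
X_C = 1/(ωC) = 118.4 Ω
Parallel: admittances add. Y = 1/R + 1/(jωL) + jωC
Y = (0.01887 + j0.004138) S
|Y| = 0.01932 S → |Z| = 1/|Y| = 51.77 Ω, ∠Z = −∠Y = -12.37°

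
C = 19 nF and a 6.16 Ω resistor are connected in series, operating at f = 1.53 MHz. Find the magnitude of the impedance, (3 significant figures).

8.24 Ω

ω = 2πf = 9.613e+06 rad/s
X_C = 1/(ωC) = 5.47 Ω
Z = 6.16 − j5.47 Ω
|Z| = √(6.16² + 5.47²) = 8.24 Ω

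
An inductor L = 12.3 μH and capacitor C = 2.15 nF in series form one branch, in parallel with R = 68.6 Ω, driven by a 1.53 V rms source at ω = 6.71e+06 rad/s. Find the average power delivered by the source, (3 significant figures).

X_L = ωL = 82.5 Ω
X_C = 1/(ωC) = 69.3 Ω
Branch 1: Z₁ = R = 68.6 Ω
Branch 2 (series LC): Z₂ = j(X_L − X_C) = j13.2 Ω
Parallel: Z = Z₁Z₂/(Z₁+Z₂), |Z| = 13.0 Ω, ∠Z = 79.1°
I = V/|Z| = 118 mA
P = VI cos φ = 1.53 × 0.118 × cos(79.1°) = 34.1 mW

34.1 mW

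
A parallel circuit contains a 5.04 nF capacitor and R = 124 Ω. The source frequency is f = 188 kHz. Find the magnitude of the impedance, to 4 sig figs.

99.76 Ω

ω = 2πf = 1.181e+06 rad/s
X_C = 1/(ωC) = 168.0 Ω
Parallel: admittances add. Y = 1/R + jωC
Y = (0.008065 + j0.005953) S
|Y| = 0.01002 S → |Z| = 1/|Y| = 99.76 Ω, ∠Z = −∠Y = -36.44°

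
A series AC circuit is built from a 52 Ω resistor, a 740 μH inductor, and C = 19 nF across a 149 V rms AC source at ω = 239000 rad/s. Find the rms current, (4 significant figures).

X_L = ωL = 176.9 Ω
X_C = 1/(ωC) = 220.2 Ω
Net reactance X = X_L − X_C = -43.36 Ω
Z = 52.00 − j43.36 Ω
|Z| = √(52.00² + 43.36²) = 67.70 Ω
I = V/|Z| = 149/67.70 = 2.201 A

2.201 A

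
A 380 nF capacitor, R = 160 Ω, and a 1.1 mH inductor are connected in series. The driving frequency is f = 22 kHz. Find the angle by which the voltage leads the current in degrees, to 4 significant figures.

ω = 2πf = 138200 rad/s
X_L = ωL = 152.1 Ω
X_C = 1/(ωC) = 19.04 Ω
Net reactance X = X_L − X_C = 133.0 Ω
Z = 160.0 + j133.0 Ω
|Z| = √(160.0² + 133.0²) = 208.1 Ω
∠Z = arctan(133.0/160.0) = 39.74°

39.74°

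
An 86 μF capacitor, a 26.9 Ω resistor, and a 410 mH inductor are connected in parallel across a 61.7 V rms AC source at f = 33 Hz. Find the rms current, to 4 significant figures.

2.324 A

ω = 2πf = 207.3 rad/s
X_L = ωL = 85.01 Ω
X_C = 1/(ωC) = 56.08 Ω
Parallel: admittances add. Y = 1/R + 1/(jωL) + jωC
Y = (0.03717 + j0.006069) S
|Y| = 0.03767 S → |Z| = 1/|Y| = 26.55 Ω, ∠Z = −∠Y = -9.271°
I = V/|Z| = 61.7/26.55 = 2.324 A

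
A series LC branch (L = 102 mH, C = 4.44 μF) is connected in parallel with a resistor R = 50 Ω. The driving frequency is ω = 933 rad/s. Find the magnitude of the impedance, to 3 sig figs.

47.3 Ω

X_L = ωL = 95.2 Ω
X_C = 1/(ωC) = 241 Ω
Branch 1: Z₁ = R = 50.0 Ω
Branch 2 (series LC): Z₂ = j(X_L − X_C) = −j146 Ω
Parallel: Z = Z₁Z₂/(Z₁+Z₂), |Z| = 47.3 Ω, ∠Z = -18.9°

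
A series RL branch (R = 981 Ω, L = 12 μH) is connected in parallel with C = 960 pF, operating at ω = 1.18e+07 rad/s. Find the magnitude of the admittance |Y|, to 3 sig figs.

X_L = ωL = 142 Ω
X_C = 1/(ωC) = 88.3 Ω
Branch 1 (R+jX_L): Z₁ = 981 + j142 Ω, |Z₁| = 991 Ω
Branch 2 (−jX_C): Z₂ = −j88.3 Ω
Parallel: Z = Z₁Z₂/(Z₁+Z₂), |Z| = 89.1 Ω, ∠Z = -84.9°
|Y| = 1/|Z| = 11.2 mS

11.2 mS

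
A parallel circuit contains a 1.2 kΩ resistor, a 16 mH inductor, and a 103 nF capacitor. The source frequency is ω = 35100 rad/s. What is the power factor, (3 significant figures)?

X_L = ωL = 562 Ω
X_C = 1/(ωC) = 277 Ω
Parallel: admittances add. Y = 1/R + 1/(jωL) + jωC
Y = (0.000833 + j0.00183) S
|Y| = 0.00202 S → |Z| = 1/|Y| = 496 Ω, ∠Z = −∠Y = -65.6°
cos φ = cos(-65.6°) = 0.414

0.414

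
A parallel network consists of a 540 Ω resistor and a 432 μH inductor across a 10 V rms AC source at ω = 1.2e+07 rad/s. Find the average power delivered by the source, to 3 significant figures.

X_L = ωL = 5180 Ω
Parallel: admittances add. Y = 1/R + 1/(jωL)
Y = (0.00185 − j0.000193) S
|Y| = 0.00186 S → |Z| = 1/|Y| = 537 Ω, ∠Z = −∠Y = 5.95°
I = V/|Z| = 18.6 mA
P = VI cos φ = 10 × 0.0186 × cos(5.95°) = 185 mW

185 mW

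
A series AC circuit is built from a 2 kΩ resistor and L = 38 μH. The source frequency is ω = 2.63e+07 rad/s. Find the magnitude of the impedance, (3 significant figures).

2240 Ω

X_L = ωL = 999 Ω
Z = 2000 + j999 Ω
|Z| = √(2000² + 999²) = 2240 Ω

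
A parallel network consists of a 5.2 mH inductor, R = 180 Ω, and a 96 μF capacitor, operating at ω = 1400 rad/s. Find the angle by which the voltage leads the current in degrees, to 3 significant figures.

X_L = ωL = 7.28 Ω
X_C = 1/(ωC) = 7.44 Ω
Parallel: admittances add. Y = 1/R + 1/(jωL) + jωC
Y = (0.00556 − j0.00296) S
|Y| = 0.00630 S → |Z| = 1/|Y| = 159 Ω, ∠Z = −∠Y = 28.1°

28.1°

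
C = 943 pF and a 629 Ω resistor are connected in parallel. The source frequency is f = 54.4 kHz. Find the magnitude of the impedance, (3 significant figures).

ω = 2πf = 341800 rad/s
X_C = 1/(ωC) = 3100 Ω
Parallel: admittances add. Y = 1/R + jωC
Y = (0.00159 + j0.000322) S
|Y| = 0.00162 S → |Z| = 1/|Y| = 616 Ω, ∠Z = −∠Y = -11.5°

616 Ω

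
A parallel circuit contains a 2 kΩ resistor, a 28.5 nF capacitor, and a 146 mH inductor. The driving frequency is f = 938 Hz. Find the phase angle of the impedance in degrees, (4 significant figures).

63.30°

ω = 2πf = 5894 rad/s
X_L = ωL = 860.5 Ω
X_C = 1/(ωC) = 5954 Ω
Parallel: admittances add. Y = 1/R + 1/(jωL) + jωC
Y = (0.0005000 − j0.0009942) S
|Y| = 0.001113 S → |Z| = 1/|Y| = 898.6 Ω, ∠Z = −∠Y = 63.30°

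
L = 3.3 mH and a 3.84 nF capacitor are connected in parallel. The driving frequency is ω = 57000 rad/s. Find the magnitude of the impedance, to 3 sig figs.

X_L = ωL = 188 Ω
X_C = 1/(ωC) = 4570 Ω
Parallel: admittances add. Y = 1/(jωL) + jωC
Y = (0 − j0.00510) S
|Y| = 0.00510 S → |Z| = 1/|Y| = 196 Ω, ∠Z = −∠Y = 90.0°

196 Ω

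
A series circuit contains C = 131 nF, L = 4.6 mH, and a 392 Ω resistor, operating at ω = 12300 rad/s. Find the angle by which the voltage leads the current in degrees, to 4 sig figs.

-55.20°

X_L = ωL = 56.58 Ω
X_C = 1/(ωC) = 620.6 Ω
Net reactance X = X_L − X_C = -564.0 Ω
Z = 392.0 − j564.0 Ω
|Z| = √(392.0² + 564.0²) = 686.9 Ω
∠Z = arctan(-564.0/392.0) = -55.20°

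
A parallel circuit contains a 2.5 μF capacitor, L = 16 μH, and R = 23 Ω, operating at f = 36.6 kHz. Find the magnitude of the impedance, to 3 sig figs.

ω = 2πf = 230000 rad/s
X_L = ωL = 3.68 Ω
X_C = 1/(ωC) = 1.74 Ω
Parallel: admittances add. Y = 1/R + 1/(jωL) + jωC
Y = (0.0435 + j0.303) S
|Y| = 0.306 S → |Z| = 1/|Y| = 3.27 Ω, ∠Z = −∠Y = -81.8°

3.27 Ω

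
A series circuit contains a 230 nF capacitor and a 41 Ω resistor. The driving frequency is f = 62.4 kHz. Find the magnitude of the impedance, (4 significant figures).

ω = 2πf = 392100 rad/s
X_C = 1/(ωC) = 11.09 Ω
Z = 41.00 − j11.09 Ω
|Z| = √(41.00² + 11.09²) = 42.47 Ω

42.47 Ω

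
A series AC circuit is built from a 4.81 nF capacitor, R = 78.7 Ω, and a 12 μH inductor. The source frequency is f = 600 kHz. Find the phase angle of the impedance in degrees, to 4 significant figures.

ω = 2πf = 3.77e+06 rad/s
X_L = ωL = 45.24 Ω
X_C = 1/(ωC) = 55.15 Ω
Net reactance X = X_L − X_C = -9.908 Ω
Z = 78.70 − j9.908 Ω
|Z| = √(78.70² + 9.908²) = 79.32 Ω
∠Z = arctan(-9.908/78.70) = -7.176°

-7.176°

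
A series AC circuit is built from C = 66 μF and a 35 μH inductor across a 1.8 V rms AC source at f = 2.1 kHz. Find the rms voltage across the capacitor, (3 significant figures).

3.01 V

ω = 2πf = 13190 rad/s
X_L = ωL = 0.462 Ω
X_C = 1/(ωC) = 1.15 Ω
Net reactance X = X_L − X_C = -0.686 Ω
Z = − j0.686 Ω
|Z| = √(0² + 0.686²) = 0.686 Ω
I = V/|Z| = 2.62 A
V_C = I·|Z_C| = 2.62 × 1.15 = 3.01 V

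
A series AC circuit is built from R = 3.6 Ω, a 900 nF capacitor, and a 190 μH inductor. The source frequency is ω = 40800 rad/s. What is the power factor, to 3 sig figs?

0.182

X_L = ωL = 7.75 Ω
X_C = 1/(ωC) = 27.2 Ω
Net reactance X = X_L − X_C = -19.5 Ω
Z = 3.60 − j19.5 Ω
|Z| = √(3.60² + 19.5²) = 19.8 Ω
∠Z = arctan(-19.5/3.60) = -79.5°
cos φ = cos(-79.5°) = 0.182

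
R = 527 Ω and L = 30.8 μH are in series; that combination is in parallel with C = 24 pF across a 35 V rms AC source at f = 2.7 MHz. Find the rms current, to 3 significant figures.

ω = 2πf = 1.696e+07 rad/s
X_L = ωL = 523 Ω
X_C = 1/(ωC) = 2460 Ω
Branch 1 (R+jX_L): Z₁ = 527 + j523 Ω, |Z₁| = 742 Ω
Branch 2 (−jX_C): Z₂ = −j2460 Ω
Parallel: Z = Z₁Z₂/(Z₁+Z₂), |Z| = 909 Ω, ∠Z = 29.5°
I = V/|Z| = 35/909 = 38.5 mA

38.5 mA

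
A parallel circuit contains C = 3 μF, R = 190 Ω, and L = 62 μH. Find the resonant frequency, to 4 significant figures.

11.67 kHz

ω₀ = 1/√(LC) = 1/√(6.2e-05 × 3e-06) = 73320 rad/s
f₀ = ω₀/(2π) = 11.67 kHz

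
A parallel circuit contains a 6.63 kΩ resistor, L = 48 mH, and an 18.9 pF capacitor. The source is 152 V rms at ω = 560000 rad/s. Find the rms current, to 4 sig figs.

X_L = ωL = 26880 Ω
X_C = 1/(ωC) = 94480 Ω
Parallel: admittances add. Y = 1/R + 1/(jωL) + jωC
Y = (0.0001508 − j2.662e-05) S
|Y| = 0.0001532 S → |Z| = 1/|Y| = 6529 Ω, ∠Z = −∠Y = 10.01°
I = V/|Z| = 152/6529 = 23.28 mA

23.28 mA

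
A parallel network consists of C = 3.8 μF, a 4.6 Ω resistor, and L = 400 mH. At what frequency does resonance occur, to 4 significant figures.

129.1 Hz

ω₀ = 1/√(LC) = 1/√(0.4 × 3.8e-06) = 811.1 rad/s
f₀ = ω₀/(2π) = 129.1 Hz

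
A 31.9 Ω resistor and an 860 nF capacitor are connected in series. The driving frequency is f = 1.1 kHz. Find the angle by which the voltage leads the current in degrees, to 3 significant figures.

ω = 2πf = 6912 rad/s
X_C = 1/(ωC) = 168 Ω
Z = 31.9 − j168 Ω
|Z| = √(31.9² + 168²) = 171 Ω
∠Z = arctan(-168/31.9) = -79.3°

-79.3°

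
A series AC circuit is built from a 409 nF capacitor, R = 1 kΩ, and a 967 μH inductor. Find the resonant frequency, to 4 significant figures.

ω₀ = 1/√(LC) = 1/√(0.000967 × 4.09e-07) = 50280 rad/s
f₀ = ω₀/(2π) = 8.003 kHz

8.003 kHz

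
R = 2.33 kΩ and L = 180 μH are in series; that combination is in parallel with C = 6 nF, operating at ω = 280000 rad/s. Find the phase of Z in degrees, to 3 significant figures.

-75.6°

X_L = ωL = 50.4 Ω
X_C = 1/(ωC) = 595 Ω
Branch 1 (R+jX_L): Z₁ = 2330 + j50.4 Ω, |Z₁| = 2330 Ω
Branch 2 (−jX_C): Z₂ = −j595 Ω
Parallel: Z = Z₁Z₂/(Z₁+Z₂), |Z| = 580 Ω, ∠Z = -75.6°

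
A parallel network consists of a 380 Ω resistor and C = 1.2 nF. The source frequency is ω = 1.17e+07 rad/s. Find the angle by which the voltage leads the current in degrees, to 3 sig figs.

-79.4°

X_C = 1/(ωC) = 71.2 Ω
Parallel: admittances add. Y = 1/R + jωC
Y = (0.00263 + j0.0140) S
|Y| = 0.0143 S → |Z| = 1/|Y| = 70.0 Ω, ∠Z = −∠Y = -79.4°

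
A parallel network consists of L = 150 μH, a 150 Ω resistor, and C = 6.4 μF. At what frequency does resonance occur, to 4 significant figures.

ω₀ = 1/√(LC) = 1/√(0.00015 × 6.4e-06) = 32270 rad/s
f₀ = ω₀/(2π) = 5.137 kHz

5.137 kHz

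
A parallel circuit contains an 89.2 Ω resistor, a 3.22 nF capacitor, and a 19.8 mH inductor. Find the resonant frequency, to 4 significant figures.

19.93 kHz

ω₀ = 1/√(LC) = 1/√(0.0198 × 3.22e-09) = 125200 rad/s
f₀ = ω₀/(2π) = 19.93 kHz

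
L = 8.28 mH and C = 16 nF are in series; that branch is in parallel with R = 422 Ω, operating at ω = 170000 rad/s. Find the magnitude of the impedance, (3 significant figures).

X_L = ωL = 1410 Ω
X_C = 1/(ωC) = 368 Ω
Branch 1: Z₁ = R = 422 Ω
Branch 2 (series LC): Z₂ = j(X_L − X_C) = j1040 Ω
Parallel: Z = Z₁Z₂/(Z₁+Z₂), |Z| = 391 Ω, ∠Z = 22.1°

391 Ω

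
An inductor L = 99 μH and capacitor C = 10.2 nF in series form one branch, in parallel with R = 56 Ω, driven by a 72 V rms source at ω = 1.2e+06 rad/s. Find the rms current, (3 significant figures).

2.33 A

X_L = ωL = 119 Ω
X_C = 1/(ωC) = 81.7 Ω
Branch 1: Z₁ = R = 56.0 Ω
Branch 2 (series LC): Z₂ = j(X_L − X_C) = j37.1 Ω
Parallel: Z = Z₁Z₂/(Z₁+Z₂), |Z| = 30.9 Ω, ∠Z = 56.5°
I = V/|Z| = 72/30.9 = 2.33 A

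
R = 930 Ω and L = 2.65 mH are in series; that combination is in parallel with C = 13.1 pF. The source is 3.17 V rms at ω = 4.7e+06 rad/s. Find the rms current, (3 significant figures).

X_L = ωL = 12500 Ω
X_C = 1/(ωC) = 16200 Ω
Branch 1 (R+jX_L): Z₁ = 930 + j12500 Ω, |Z₁| = 12500 Ω
Branch 2 (−jX_C): Z₂ = −j16200 Ω
Parallel: Z = Z₁Z₂/(Z₁+Z₂), |Z| = 52000 Ω, ∠Z = 71.9°
I = V/|Z| = 3.17/52000 = 60.9 μA

60.9 μA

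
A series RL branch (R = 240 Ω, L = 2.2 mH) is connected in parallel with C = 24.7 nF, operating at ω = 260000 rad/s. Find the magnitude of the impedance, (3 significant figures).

X_L = ωL = 572 Ω
X_C = 1/(ωC) = 156 Ω
Branch 1 (R+jX_L): Z₁ = 240 + j572 Ω, |Z₁| = 620 Ω
Branch 2 (−jX_C): Z₂ = −j156 Ω
Parallel: Z = Z₁Z₂/(Z₁+Z₂), |Z| = 201 Ω, ∠Z = -82.8°

201 Ω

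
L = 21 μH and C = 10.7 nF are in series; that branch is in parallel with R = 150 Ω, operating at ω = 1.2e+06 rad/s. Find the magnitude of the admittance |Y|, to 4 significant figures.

20.12 mS

X_L = ωL = 25.20 Ω
X_C = 1/(ωC) = 77.88 Ω
Branch 1: Z₁ = R = 150.0 Ω
Branch 2 (series LC): Z₂ = j(X_L − X_C) = −j52.68 Ω
Parallel: Z = Z₁Z₂/(Z₁+Z₂), |Z| = 49.71 Ω, ∠Z = -70.65°
|Y| = 1/|Z| = 20.12 mS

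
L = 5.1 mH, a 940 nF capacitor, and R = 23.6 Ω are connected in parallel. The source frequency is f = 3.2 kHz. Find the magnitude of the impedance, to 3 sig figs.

23.1 Ω

ω = 2πf = 20110 rad/s
X_L = ωL = 103 Ω
X_C = 1/(ωC) = 52.9 Ω
Parallel: admittances add. Y = 1/R + 1/(jωL) + jωC
Y = (0.0424 + j0.00915) S
|Y| = 0.0433 S → |Z| = 1/|Y| = 23.1 Ω, ∠Z = −∠Y = -12.2°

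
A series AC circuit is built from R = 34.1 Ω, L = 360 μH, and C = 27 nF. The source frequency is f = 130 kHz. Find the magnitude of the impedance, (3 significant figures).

251 Ω

ω = 2πf = 816800 rad/s
X_L = ωL = 294 Ω
X_C = 1/(ωC) = 45.3 Ω
Net reactance X = X_L − X_C = 249 Ω
Z = 34.1 + j249 Ω
|Z| = √(34.1² + 249²) = 251 Ω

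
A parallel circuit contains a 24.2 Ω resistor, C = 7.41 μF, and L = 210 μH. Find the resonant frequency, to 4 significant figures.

ω₀ = 1/√(LC) = 1/√(0.00021 × 7.41e-06) = 25350 rad/s
f₀ = ω₀/(2π) = 4.035 kHz

4.035 kHz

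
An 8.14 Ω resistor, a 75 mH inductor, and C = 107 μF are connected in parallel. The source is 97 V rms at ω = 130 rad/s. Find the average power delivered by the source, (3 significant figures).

1.16 kW

X_L = ωL = 9.75 Ω
X_C = 1/(ωC) = 71.9 Ω
Parallel: admittances add. Y = 1/R + 1/(jωL) + jωC
Y = (0.123 − j0.0887) S
|Y| = 0.151 S → |Z| = 1/|Y| = 6.60 Ω, ∠Z = −∠Y = 35.8°
I = V/|Z| = 14.7 A
P = VI cos φ = 97 × 14.7 × cos(35.8°) = 1.16 kW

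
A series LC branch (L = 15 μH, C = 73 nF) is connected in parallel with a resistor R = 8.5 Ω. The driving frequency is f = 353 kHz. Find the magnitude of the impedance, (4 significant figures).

8.110 Ω

ω = 2πf = 2.218e+06 rad/s
X_L = ωL = 33.27 Ω
X_C = 1/(ωC) = 6.176 Ω
Branch 1: Z₁ = R = 8.500 Ω
Branch 2 (series LC): Z₂ = j(X_L − X_C) = j27.09 Ω
Parallel: Z = Z₁Z₂/(Z₁+Z₂), |Z| = 8.110 Ω, ∠Z = 17.42°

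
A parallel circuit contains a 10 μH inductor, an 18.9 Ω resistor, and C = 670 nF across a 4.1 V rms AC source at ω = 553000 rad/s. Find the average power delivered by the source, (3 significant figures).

X_L = ωL = 5.53 Ω
X_C = 1/(ωC) = 2.70 Ω
Parallel: admittances add. Y = 1/R + 1/(jωL) + jωC
Y = (0.0529 + j0.190) S
|Y| = 0.197 S → |Z| = 1/|Y| = 5.08 Ω, ∠Z = −∠Y = -74.4°
I = V/|Z| = 807 mA
P = VI cos φ = 4.1 × 0.807 × cos(-74.4°) = 889 mW

889 mW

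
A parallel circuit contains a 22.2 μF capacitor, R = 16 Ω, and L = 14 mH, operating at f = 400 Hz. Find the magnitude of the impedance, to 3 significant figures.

ω = 2πf = 2513 rad/s
X_L = ωL = 35.2 Ω
X_C = 1/(ωC) = 17.9 Ω
Parallel: admittances add. Y = 1/R + 1/(jωL) + jωC
Y = (0.0625 + j0.0274) S
|Y| = 0.0682 S → |Z| = 1/|Y| = 14.7 Ω, ∠Z = −∠Y = -23.7°

14.7 Ω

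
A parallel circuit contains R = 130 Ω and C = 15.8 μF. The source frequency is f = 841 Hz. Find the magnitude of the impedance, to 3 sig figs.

11.9 Ω

ω = 2πf = 5284 rad/s
X_C = 1/(ωC) = 12.0 Ω
Parallel: admittances add. Y = 1/R + jωC
Y = (0.00769 + j0.0835) S
|Y| = 0.0838 S → |Z| = 1/|Y| = 11.9 Ω, ∠Z = −∠Y = -84.7°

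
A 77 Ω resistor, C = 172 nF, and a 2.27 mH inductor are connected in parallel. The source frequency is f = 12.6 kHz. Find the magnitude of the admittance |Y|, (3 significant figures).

15.3 mS

ω = 2πf = 79170 rad/s
X_L = ωL = 180 Ω
X_C = 1/(ωC) = 73.4 Ω
Parallel: admittances add. Y = 1/R + 1/(jωL) + jωC
Y = (0.0130 + j0.00805) S
|Y| = 0.0153 S → |Z| = 1/|Y| = 65.4 Ω, ∠Z = −∠Y = -31.8°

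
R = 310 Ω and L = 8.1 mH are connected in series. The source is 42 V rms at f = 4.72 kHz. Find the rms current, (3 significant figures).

107 mA

ω = 2πf = 29660 rad/s
X_L = ωL = 240 Ω
Z = 310 + j240 Ω
|Z| = √(310² + 240²) = 392 Ω
I = V/|Z| = 42/392 = 107 mA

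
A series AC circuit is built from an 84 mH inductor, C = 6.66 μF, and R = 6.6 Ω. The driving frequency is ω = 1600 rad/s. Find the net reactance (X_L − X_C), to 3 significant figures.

40.6 Ω

X_L = ωL = 134 Ω
X_C = 1/(ωC) = 93.8 Ω
X = 134 − 93.8 = 40.6 Ω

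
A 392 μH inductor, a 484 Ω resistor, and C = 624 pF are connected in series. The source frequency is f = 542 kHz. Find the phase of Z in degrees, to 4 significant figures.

ω = 2πf = 3.405e+06 rad/s
X_L = ωL = 1335 Ω
X_C = 1/(ωC) = 470.6 Ω
Net reactance X = X_L − X_C = 864.4 Ω
Z = 484.0 + j864.4 Ω
|Z| = √(484.0² + 864.4²) = 990.7 Ω
∠Z = arctan(864.4/484.0) = 60.75°

60.75°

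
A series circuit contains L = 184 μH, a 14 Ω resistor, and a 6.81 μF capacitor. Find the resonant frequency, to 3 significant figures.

ω₀ = 1/√(LC) = 1/√(0.000184 × 6.81e-06) = 28250 rad/s
f₀ = ω₀/(2π) = 4.50 kHz

4.50 kHz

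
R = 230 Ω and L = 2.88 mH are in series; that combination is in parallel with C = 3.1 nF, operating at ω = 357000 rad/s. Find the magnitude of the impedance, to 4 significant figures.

X_L = ωL = 1028 Ω
X_C = 1/(ωC) = 903.6 Ω
Branch 1 (R+jX_L): Z₁ = 230.0 + j1028 Ω, |Z₁| = 1054 Ω
Branch 2 (−jX_C): Z₂ = −j903.6 Ω
Parallel: Z = Z₁Z₂/(Z₁+Z₂), |Z| = 3640 Ω, ∠Z = -41.05°

3640 Ω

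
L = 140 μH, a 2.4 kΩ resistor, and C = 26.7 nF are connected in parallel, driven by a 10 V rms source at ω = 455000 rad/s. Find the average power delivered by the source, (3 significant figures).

X_L = ωL = 63.7 Ω
X_C = 1/(ωC) = 82.3 Ω
Parallel: admittances add. Y = 1/R + 1/(jωL) + jωC
Y = (0.000417 − j0.00355) S
|Y| = 0.00357 S → |Z| = 1/|Y| = 280 Ω, ∠Z = −∠Y = 83.3°
I = V/|Z| = 35.7 mA
P = VI cos φ = 10 × 0.0357 × cos(83.3°) = 41.7 mW

41.7 mW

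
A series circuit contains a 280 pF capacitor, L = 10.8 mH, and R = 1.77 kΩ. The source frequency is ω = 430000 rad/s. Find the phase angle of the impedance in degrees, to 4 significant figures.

-64.20°

X_L = ωL = 4644 Ω
X_C = 1/(ωC) = 8306 Ω
Net reactance X = X_L − X_C = -3662 Ω
Z = 1770 − j3662 Ω
|Z| = √(1770² + 3662²) = 4067 Ω
∠Z = arctan(-3662/1770) = -64.20°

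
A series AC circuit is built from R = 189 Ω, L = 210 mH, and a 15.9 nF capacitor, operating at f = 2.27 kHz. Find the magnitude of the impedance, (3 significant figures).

1430 Ω

ω = 2πf = 14260 rad/s
X_L = ωL = 3000 Ω
X_C = 1/(ωC) = 4410 Ω
Net reactance X = X_L − X_C = -1410 Ω
Z = 189 − j1410 Ω
|Z| = √(189² + 1410²) = 1430 Ω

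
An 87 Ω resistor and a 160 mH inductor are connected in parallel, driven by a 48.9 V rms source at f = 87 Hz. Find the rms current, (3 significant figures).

ω = 2πf = 546.6 rad/s
X_L = ωL = 87.5 Ω
Parallel: admittances add. Y = 1/R + 1/(jωL)
Y = (0.0115 − j0.0114) S
|Y| = 0.0162 S → |Z| = 1/|Y| = 61.7 Ω, ∠Z = −∠Y = 44.8°
I = V/|Z| = 48.9/61.7 = 793 mA

793 mA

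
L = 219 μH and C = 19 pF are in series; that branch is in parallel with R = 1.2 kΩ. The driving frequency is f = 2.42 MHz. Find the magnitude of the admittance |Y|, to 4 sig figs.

ω = 2πf = 1.521e+07 rad/s
X_L = ωL = 3330 Ω
X_C = 1/(ωC) = 3461 Ω
Branch 1: Z₁ = R = 1200 Ω
Branch 2 (series LC): Z₂ = j(X_L − X_C) = −j131.4 Ω
Parallel: Z = Z₁Z₂/(Z₁+Z₂), |Z| = 130.7 Ω, ∠Z = -83.75°
|Y| = 1/|Z| = 7.654 mS

7.654 mS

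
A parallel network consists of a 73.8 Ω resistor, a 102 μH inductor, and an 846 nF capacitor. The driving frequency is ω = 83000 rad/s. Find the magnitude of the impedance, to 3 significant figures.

X_L = ωL = 8.47 Ω
X_C = 1/(ωC) = 14.2 Ω
Parallel: admittances add. Y = 1/R + 1/(jωL) + jωC
Y = (0.0136 − j0.0479) S
|Y| = 0.0498 S → |Z| = 1/|Y| = 20.1 Ω, ∠Z = −∠Y = 74.2°

20.1 Ω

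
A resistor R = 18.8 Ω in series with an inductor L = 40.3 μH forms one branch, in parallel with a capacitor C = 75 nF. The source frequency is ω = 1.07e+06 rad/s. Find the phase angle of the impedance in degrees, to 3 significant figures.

X_L = ωL = 43.1 Ω
X_C = 1/(ωC) = 12.5 Ω
Branch 1 (R+jX_L): Z₁ = 18.8 + j43.1 Ω, |Z₁| = 47.0 Ω
Branch 2 (−jX_C): Z₂ = −j12.5 Ω
Parallel: Z = Z₁Z₂/(Z₁+Z₂), |Z| = 16.3 Ω, ∠Z = -82.0°

-82.0°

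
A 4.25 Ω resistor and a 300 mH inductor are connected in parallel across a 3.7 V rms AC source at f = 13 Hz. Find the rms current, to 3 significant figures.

ω = 2πf = 81.68 rad/s
X_L = ωL = 24.5 Ω
Parallel: admittances add. Y = 1/R + 1/(jωL)
Y = (0.235 − j0.0408) S
|Y| = 0.239 S → |Z| = 1/|Y| = 4.19 Ω, ∠Z = −∠Y = 9.84°
I = V/|Z| = 3.7/4.19 = 884 mA

884 mA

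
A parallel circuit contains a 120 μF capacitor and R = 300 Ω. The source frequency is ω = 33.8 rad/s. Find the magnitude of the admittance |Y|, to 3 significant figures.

X_C = 1/(ωC) = 247 Ω
Parallel: admittances add. Y = 1/R + jωC
Y = (0.00333 + j0.00406) S
|Y| = 0.00525 S → |Z| = 1/|Y| = 190 Ω, ∠Z = −∠Y = -50.6°

5.25 mS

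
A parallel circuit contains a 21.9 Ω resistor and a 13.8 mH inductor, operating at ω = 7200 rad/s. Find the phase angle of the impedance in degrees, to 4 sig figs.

X_L = ωL = 99.36 Ω
Parallel: admittances add. Y = 1/R + 1/(jωL)
Y = (0.04566 − j0.01006) S
|Y| = 0.04676 S → |Z| = 1/|Y| = 21.39 Ω, ∠Z = −∠Y = 12.43°

12.43°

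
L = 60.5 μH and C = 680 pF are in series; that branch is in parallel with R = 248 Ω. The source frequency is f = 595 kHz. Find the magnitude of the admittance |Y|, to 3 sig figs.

ω = 2πf = 3.738e+06 rad/s
X_L = ωL = 226 Ω
X_C = 1/(ωC) = 393 Ω
Branch 1: Z₁ = R = 248 Ω
Branch 2 (series LC): Z₂ = j(X_L − X_C) = −j167 Ω
Parallel: Z = Z₁Z₂/(Z₁+Z₂), |Z| = 139 Ω, ∠Z = -56.0°
|Y| = 1/|Z| = 7.21 mS

7.21 mS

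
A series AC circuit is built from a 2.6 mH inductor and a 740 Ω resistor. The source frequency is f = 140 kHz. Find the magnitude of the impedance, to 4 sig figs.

2404 Ω

ω = 2πf = 879600 rad/s
X_L = ωL = 2287 Ω
Z = 740.0 + j2287 Ω
|Z| = √(740.0² + 2287²) = 2404 Ω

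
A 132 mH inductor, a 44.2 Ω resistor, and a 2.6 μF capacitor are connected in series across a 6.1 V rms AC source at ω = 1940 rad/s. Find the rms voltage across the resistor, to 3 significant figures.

3.70 V

X_L = ωL = 256 Ω
X_C = 1/(ωC) = 198 Ω
Net reactance X = X_L − X_C = 57.8 Ω
Z = 44.2 + j57.8 Ω
|Z| = √(44.2² + 57.8²) = 72.8 Ω
I = V/|Z| = 83.8 mA
V_R = I·|Z_R| = 0.0838 × 44.2 = 3.70 V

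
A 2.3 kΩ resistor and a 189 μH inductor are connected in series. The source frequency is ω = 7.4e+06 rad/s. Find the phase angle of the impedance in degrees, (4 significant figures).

31.30°

X_L = ωL = 1399 Ω
Z = 2300 + j1399 Ω
|Z| = √(2300² + 1399²) = 2692 Ω
∠Z = arctan(1399/2300) = 31.30°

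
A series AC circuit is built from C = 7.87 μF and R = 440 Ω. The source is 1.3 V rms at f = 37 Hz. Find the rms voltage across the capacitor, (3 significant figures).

ω = 2πf = 232.5 rad/s
X_C = 1/(ωC) = 547 Ω
Z = 440 − j547 Ω
|Z| = √(440² + 547²) = 702 Ω
I = V/|Z| = 1.85 mA
V_C = I·|Z_C| = 0.00185 × 547 = 1.01 V

1.01 V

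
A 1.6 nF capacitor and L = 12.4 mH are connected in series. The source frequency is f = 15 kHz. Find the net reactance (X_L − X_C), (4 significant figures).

-5463 Ω

ω = 2πf = 94250 rad/s
X_L = ωL = 1169 Ω
X_C = 1/(ωC) = 6631 Ω
X = 1169 − 6631 = -5463 Ω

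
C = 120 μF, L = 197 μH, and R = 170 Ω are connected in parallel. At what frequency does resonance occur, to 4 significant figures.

ω₀ = 1/√(LC) = 1/√(0.000197 × 0.00012) = 6504 rad/s
f₀ = ω₀/(2π) = 1.035 kHz

1.035 kHz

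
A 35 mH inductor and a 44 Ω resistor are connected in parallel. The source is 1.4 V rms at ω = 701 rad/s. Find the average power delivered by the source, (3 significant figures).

44.5 mW

X_L = ωL = 24.5 Ω
Parallel: admittances add. Y = 1/R + 1/(jωL)
Y = (0.0227 − j0.0408) S
|Y| = 0.0467 S → |Z| = 1/|Y| = 21.4 Ω, ∠Z = −∠Y = 60.9°
I = V/|Z| = 65.3 mA
P = VI cos φ = 1.4 × 0.0653 × cos(60.9°) = 44.5 mW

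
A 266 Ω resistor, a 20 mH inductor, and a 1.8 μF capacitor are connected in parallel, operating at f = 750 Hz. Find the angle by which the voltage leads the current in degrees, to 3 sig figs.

ω = 2πf = 4712 rad/s
X_L = ωL = 94.2 Ω
X_C = 1/(ωC) = 118 Ω
Parallel: admittances add. Y = 1/R + 1/(jωL) + jωC
Y = (0.00376 − j0.00213) S
|Y| = 0.00432 S → |Z| = 1/|Y| = 231 Ω, ∠Z = −∠Y = 29.5°

29.5°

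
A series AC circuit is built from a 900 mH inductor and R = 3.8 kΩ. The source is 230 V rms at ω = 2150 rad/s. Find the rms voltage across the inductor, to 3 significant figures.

X_L = ωL = 1940 Ω
Z = 3800 + j1940 Ω
|Z| = √(3800² + 1940²) = 4260 Ω
I = V/|Z| = 53.9 mA
V_L = I·|Z_L| = 0.0539 × 1940 = 104 V

104 V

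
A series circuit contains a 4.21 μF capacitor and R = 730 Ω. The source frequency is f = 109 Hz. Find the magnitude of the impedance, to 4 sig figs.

808.2 Ω

ω = 2πf = 684.9 rad/s
X_C = 1/(ωC) = 346.8 Ω
Z = 730.0 − j346.8 Ω
|Z| = √(730.0² + 346.8²) = 808.2 Ω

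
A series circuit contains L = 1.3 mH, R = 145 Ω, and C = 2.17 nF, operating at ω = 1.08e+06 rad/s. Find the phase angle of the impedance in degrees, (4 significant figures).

81.56°

X_L = ωL = 1404 Ω
X_C = 1/(ωC) = 426.7 Ω
Net reactance X = X_L − X_C = 977.3 Ω
Z = 145.0 + j977.3 Ω
|Z| = √(145.0² + 977.3²) = 988.0 Ω
∠Z = arctan(977.3/145.0) = 81.56°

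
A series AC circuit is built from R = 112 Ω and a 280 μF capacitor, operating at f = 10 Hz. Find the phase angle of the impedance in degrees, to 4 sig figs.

ω = 2πf = 62.83 rad/s
X_C = 1/(ωC) = 56.84 Ω
Z = 112.0 − j56.84 Ω
|Z| = √(112.0² + 56.84²) = 125.6 Ω
∠Z = arctan(-56.84/112.0) = -26.91°

-26.91°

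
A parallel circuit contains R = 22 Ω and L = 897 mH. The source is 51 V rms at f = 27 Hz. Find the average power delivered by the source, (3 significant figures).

ω = 2πf = 169.6 rad/s
X_L = ωL = 152 Ω
Parallel: admittances add. Y = 1/R + 1/(jωL)
Y = (0.0455 − j0.00657) S
|Y| = 0.0459 S → |Z| = 1/|Y| = 21.8 Ω, ∠Z = −∠Y = 8.23°
I = V/|Z| = 2.34 A
P = VI cos φ = 51 × 2.34 × cos(8.23°) = 118 W

118 W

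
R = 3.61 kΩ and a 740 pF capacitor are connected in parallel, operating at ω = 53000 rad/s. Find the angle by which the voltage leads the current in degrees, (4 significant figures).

-8.059°

X_C = 1/(ωC) = 25500 Ω
Parallel: admittances add. Y = 1/R + jωC
Y = (0.0002770 + j3.922e-05) S
|Y| = 0.0002798 S → |Z| = 1/|Y| = 3574 Ω, ∠Z = −∠Y = -8.059°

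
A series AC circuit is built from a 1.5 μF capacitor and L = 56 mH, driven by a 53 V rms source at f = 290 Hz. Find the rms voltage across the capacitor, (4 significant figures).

73.50 V

ω = 2πf = 1822 rad/s
X_L = ωL = 102.0 Ω
X_C = 1/(ωC) = 365.9 Ω
Net reactance X = X_L − X_C = -263.8 Ω
Z = − j263.8 Ω
|Z| = √(0² + 263.8²) = 263.8 Ω
I = V/|Z| = 200.9 mA
V_C = I·|Z_C| = 0.2009 × 365.9 = 73.50 V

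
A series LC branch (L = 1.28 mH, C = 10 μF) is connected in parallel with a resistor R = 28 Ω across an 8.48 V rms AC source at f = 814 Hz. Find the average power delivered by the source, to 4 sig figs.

2.568 W

ω = 2πf = 5115 rad/s
X_L = ωL = 6.547 Ω
X_C = 1/(ωC) = 19.55 Ω
Branch 1: Z₁ = R = 28.00 Ω
Branch 2 (series LC): Z₂ = j(X_L − X_C) = −j13.01 Ω
Parallel: Z = Z₁Z₂/(Z₁+Z₂), |Z| = 11.80 Ω, ∠Z = -65.09°
I = V/|Z| = 718.9 mA
P = VI cos φ = 8.48 × 0.7189 × cos(-65.09°) = 2.568 W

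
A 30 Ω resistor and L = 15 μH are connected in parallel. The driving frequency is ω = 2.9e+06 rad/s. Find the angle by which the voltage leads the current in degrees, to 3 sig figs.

X_L = ωL = 43.5 Ω
Parallel: admittances add. Y = 1/R + 1/(jωL)
Y = (0.0333 − j0.0230) S
|Y| = 0.0405 S → |Z| = 1/|Y| = 24.7 Ω, ∠Z = −∠Y = 34.6°

34.6°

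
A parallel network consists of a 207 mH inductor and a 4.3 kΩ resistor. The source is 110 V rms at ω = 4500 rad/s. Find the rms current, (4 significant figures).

X_L = ωL = 931.5 Ω
Parallel: admittances add. Y = 1/R + 1/(jωL)
Y = (0.0002326 − j0.001074) S
|Y| = 0.001098 S → |Z| = 1/|Y| = 910.4 Ω, ∠Z = −∠Y = 77.78°
I = V/|Z| = 110/910.4 = 120.8 mA

120.8 mA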